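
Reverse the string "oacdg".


Input: oacdg
Reading characters right to left:
  Position 4: 'g'
  Position 3: 'd'
  Position 2: 'c'
  Position 1: 'a'
  Position 0: 'o'
Reversed: gdcao

gdcao


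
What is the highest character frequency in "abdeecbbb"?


Input: abdeecbbb
Character counts:
  'a': 1
  'b': 4
  'c': 1
  'd': 1
  'e': 2
Maximum frequency: 4

4


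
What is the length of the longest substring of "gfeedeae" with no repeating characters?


Input: "gfeedeae"
Sliding window (track last position of each char):
  Position 0 ('g'): window [0,0] length 1 -- new best
  Position 1 ('f'): window [0,1] length 2 -- new best
  Position 2 ('e'): window [0,2] length 3 -- new best
  Position 3 ('e'): repeat (last at 2), move window start to 3
  Position 3 ('e'): window [3,3] length 1
  Position 4 ('d'): window [3,4] length 2
  Position 5 ('e'): repeat (last at 3), move window start to 4
  Position 5 ('e'): window [4,5] length 2
  Position 6 ('a'): window [4,6] length 3
  Position 7 ('e'): repeat (last at 5), move window start to 6
  Position 7 ('e'): window [6,7] length 2
Longest substring with no repeats: "gfe" with length 3

3


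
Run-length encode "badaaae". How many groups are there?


Input: badaaae
Scanning for consecutive runs:
  Group 1: 'b' x 1 (positions 0-0)
  Group 2: 'a' x 1 (positions 1-1)
  Group 3: 'd' x 1 (positions 2-2)
  Group 4: 'a' x 3 (positions 3-5)
  Group 5: 'e' x 1 (positions 6-6)
Total groups: 5

5


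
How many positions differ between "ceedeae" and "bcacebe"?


Comparing "ceedeae" and "bcacebe" position by position:
  Position 0: 'c' vs 'b' => DIFFER
  Position 1: 'e' vs 'c' => DIFFER
  Position 2: 'e' vs 'a' => DIFFER
  Position 3: 'd' vs 'c' => DIFFER
  Position 4: 'e' vs 'e' => same
  Position 5: 'a' vs 'b' => DIFFER
  Position 6: 'e' vs 'e' => same
Positions that differ: 5

5


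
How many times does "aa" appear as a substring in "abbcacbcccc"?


Searching for "aa" in "abbcacbcccc"
Scanning each position:
  Position 0: "ab" => no
  Position 1: "bb" => no
  Position 2: "bc" => no
  Position 3: "ca" => no
  Position 4: "ac" => no
  Position 5: "cb" => no
  Position 6: "bc" => no
  Position 7: "cc" => no
  Position 8: "cc" => no
  Position 9: "cc" => no
Total occurrences: 0

0


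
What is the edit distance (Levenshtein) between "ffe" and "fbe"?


Computing edit distance: "ffe" -> "fbe"
DP table:
           f    b    e
      0    1    2    3
  f   1    0    1    2
  f   2    1    1    2
  e   3    2    2    1
Edit distance = dp[3][3] = 1

1


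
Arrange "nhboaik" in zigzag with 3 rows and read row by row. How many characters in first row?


Zigzag "nhboaik" into 3 rows:
Placing characters:
  'n' => row 0
  'h' => row 1
  'b' => row 2
  'o' => row 1
  'a' => row 0
  'i' => row 1
  'k' => row 2
Rows:
  Row 0: "na"
  Row 1: "hoi"
  Row 2: "bk"
First row length: 2

2


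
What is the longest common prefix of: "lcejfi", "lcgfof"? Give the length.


Words: lcejfi, lcgfof
  Position 0: all 'l' => match
  Position 1: all 'c' => match
  Position 2: ('e', 'g') => mismatch, stop
LCP = "lc" (length 2)

2


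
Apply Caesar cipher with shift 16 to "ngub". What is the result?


Caesar cipher: shift "ngub" by 16
  'n' (pos 13) + 16 = pos 3 = 'd'
  'g' (pos 6) + 16 = pos 22 = 'w'
  'u' (pos 20) + 16 = pos 10 = 'k'
  'b' (pos 1) + 16 = pos 17 = 'r'
Result: dwkr

dwkr


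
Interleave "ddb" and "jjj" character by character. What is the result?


Interleaving "ddb" and "jjj":
  Position 0: 'd' from first, 'j' from second => "dj"
  Position 1: 'd' from first, 'j' from second => "dj"
  Position 2: 'b' from first, 'j' from second => "bj"
Result: djdjbj

djdjbj


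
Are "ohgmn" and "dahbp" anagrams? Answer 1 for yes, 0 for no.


Strings: "ohgmn", "dahbp"
Sorted first:  ghmno
Sorted second: abdhp
Differ at position 0: 'g' vs 'a' => not anagrams

0


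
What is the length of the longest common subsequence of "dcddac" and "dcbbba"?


LCS of "dcddac" and "dcbbba"
DP table:
           d    c    b    b    b    a
      0    0    0    0    0    0    0
  d   0    1    1    1    1    1    1
  c   0    1    2    2    2    2    2
  d   0    1    2    2    2    2    2
  d   0    1    2    2    2    2    2
  a   0    1    2    2    2    2    3
  c   0    1    2    2    2    2    3
LCS length = dp[6][6] = 3

3


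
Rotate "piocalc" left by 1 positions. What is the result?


Input: "piocalc", rotate left by 1
First 1 characters: "p"
Remaining characters: "iocalc"
Concatenate remaining + first: "iocalc" + "p" = "iocalcp"

iocalcp


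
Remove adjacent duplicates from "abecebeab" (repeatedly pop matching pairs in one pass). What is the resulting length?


Input: abecebeab
Stack-based adjacent duplicate removal:
  Read 'a': push. Stack: a
  Read 'b': push. Stack: ab
  Read 'e': push. Stack: abe
  Read 'c': push. Stack: abec
  Read 'e': push. Stack: abece
  Read 'b': push. Stack: abeceb
  Read 'e': push. Stack: abecebe
  Read 'a': push. Stack: abecebea
  Read 'b': push. Stack: abecebeab
Final stack: "abecebeab" (length 9)

9


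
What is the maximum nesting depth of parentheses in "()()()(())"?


Input: "()()()(())"
Tracking depth:
  Position 0 '(': depth becomes 1
  Position 1 ')': depth becomes 0
  Position 2 '(': depth becomes 1
  Position 3 ')': depth becomes 0
  Position 4 '(': depth becomes 1
  Position 5 ')': depth becomes 0
  Position 6 '(': depth becomes 1
  Position 7 '(': depth becomes 2
  Position 8 ')': depth becomes 1
  Position 9 ')': depth becomes 0
Maximum depth reached: 2

2


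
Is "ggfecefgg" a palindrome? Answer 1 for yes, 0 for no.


Input: ggfecefgg
Reversed: ggfecefgg
  Compare pos 0 ('g') with pos 8 ('g'): match
  Compare pos 1 ('g') with pos 7 ('g'): match
  Compare pos 2 ('f') with pos 6 ('f'): match
  Compare pos 3 ('e') with pos 5 ('e'): match
Result: palindrome

1


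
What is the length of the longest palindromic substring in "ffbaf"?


Input: "ffbaf"
Checking substrings for palindromes:
  [0:2] "ff" (len 2) => palindrome
Longest palindromic substring: "ff" with length 2

2


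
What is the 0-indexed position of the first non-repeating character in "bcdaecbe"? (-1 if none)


Input: bcdaecbe
Character frequencies:
  'a': 1
  'b': 2
  'c': 2
  'd': 1
  'e': 2
Scanning left to right for freq == 1:
  Position 0 ('b'): freq=2, skip
  Position 1 ('c'): freq=2, skip
  Position 2 ('d'): unique! => answer = 2

2


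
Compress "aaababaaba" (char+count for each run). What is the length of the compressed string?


Input: aaababaaba
Runs:
  'a' x 3 => "a3"
  'b' x 1 => "b1"
  'a' x 1 => "a1"
  'b' x 1 => "b1"
  'a' x 2 => "a2"
  'b' x 1 => "b1"
  'a' x 1 => "a1"
Compressed: "a3b1a1b1a2b1a1"
Compressed length: 14

14


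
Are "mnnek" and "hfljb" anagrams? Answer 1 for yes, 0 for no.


Strings: "mnnek", "hfljb"
Sorted first:  ekmnn
Sorted second: bfhjl
Differ at position 0: 'e' vs 'b' => not anagrams

0


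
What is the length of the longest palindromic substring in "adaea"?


Input: "adaea"
Checking substrings for palindromes:
  [0:3] "ada" (len 3) => palindrome
  [2:5] "aea" (len 3) => palindrome
Longest palindromic substring: "ada" with length 3

3


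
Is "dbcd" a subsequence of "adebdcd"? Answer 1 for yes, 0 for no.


Check if "dbcd" is a subsequence of "adebdcd"
Greedy scan:
  Position 0 ('a'): no match needed
  Position 1 ('d'): matches sub[0] = 'd'
  Position 2 ('e'): no match needed
  Position 3 ('b'): matches sub[1] = 'b'
  Position 4 ('d'): no match needed
  Position 5 ('c'): matches sub[2] = 'c'
  Position 6 ('d'): matches sub[3] = 'd'
All 4 characters matched => is a subsequence

1


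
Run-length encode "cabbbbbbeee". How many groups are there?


Input: cabbbbbbeee
Scanning for consecutive runs:
  Group 1: 'c' x 1 (positions 0-0)
  Group 2: 'a' x 1 (positions 1-1)
  Group 3: 'b' x 6 (positions 2-7)
  Group 4: 'e' x 3 (positions 8-10)
Total groups: 4

4


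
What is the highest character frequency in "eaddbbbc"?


Input: eaddbbbc
Character counts:
  'a': 1
  'b': 3
  'c': 1
  'd': 2
  'e': 1
Maximum frequency: 3

3


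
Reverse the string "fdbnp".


Input: fdbnp
Reading characters right to left:
  Position 4: 'p'
  Position 3: 'n'
  Position 2: 'b'
  Position 1: 'd'
  Position 0: 'f'
Reversed: pnbdf

pnbdf


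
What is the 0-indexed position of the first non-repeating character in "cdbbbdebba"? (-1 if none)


Input: cdbbbdebba
Character frequencies:
  'a': 1
  'b': 5
  'c': 1
  'd': 2
  'e': 1
Scanning left to right for freq == 1:
  Position 0 ('c'): unique! => answer = 0

0


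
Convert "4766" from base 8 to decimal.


Input: "4766" in base 8
Positional expansion:
  Digit '4' (value 4) x 8^3 = 2048
  Digit '7' (value 7) x 8^2 = 448
  Digit '6' (value 6) x 8^1 = 48
  Digit '6' (value 6) x 8^0 = 6
Sum = 2550

2550


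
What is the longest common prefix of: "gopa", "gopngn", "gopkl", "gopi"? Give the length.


Words: gopa, gopngn, gopkl, gopi
  Position 0: all 'g' => match
  Position 1: all 'o' => match
  Position 2: all 'p' => match
  Position 3: ('a', 'n', 'k', 'i') => mismatch, stop
LCP = "gop" (length 3)

3


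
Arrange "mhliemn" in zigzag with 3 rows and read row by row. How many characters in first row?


Zigzag "mhliemn" into 3 rows:
Placing characters:
  'm' => row 0
  'h' => row 1
  'l' => row 2
  'i' => row 1
  'e' => row 0
  'm' => row 1
  'n' => row 2
Rows:
  Row 0: "me"
  Row 1: "him"
  Row 2: "ln"
First row length: 2

2


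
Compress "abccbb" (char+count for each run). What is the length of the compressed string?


Input: abccbb
Runs:
  'a' x 1 => "a1"
  'b' x 1 => "b1"
  'c' x 2 => "c2"
  'b' x 2 => "b2"
Compressed: "a1b1c2b2"
Compressed length: 8

8


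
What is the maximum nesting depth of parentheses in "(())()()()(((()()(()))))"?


Input: "(())()()()(((()()(()))))"
Tracking depth:
  Position 0 '(': depth becomes 1
  Position 1 '(': depth becomes 2
  Position 2 ')': depth becomes 1
  Position 3 ')': depth becomes 0
  Position 4 '(': depth becomes 1
  Position 5 ')': depth becomes 0
  Position 6 '(': depth becomes 1
  Position 7 ')': depth becomes 0
  Position 8 '(': depth becomes 1
  Position 9 ')': depth becomes 0
  Position 10 '(': depth becomes 1
  Position 11 '(': depth becomes 2
  Position 12 '(': depth becomes 3
  Position 13 '(': depth becomes 4
  Position 14 ')': depth becomes 3
  Position 15 '(': depth becomes 4
  Position 16 ')': depth becomes 3
  Position 17 '(': depth becomes 4
  Position 18 '(': depth becomes 5
  Position 19 ')': depth becomes 4
  Position 20 ')': depth becomes 3
  Position 21 ')': depth becomes 2
  Position 22 ')': depth becomes 1
  Position 23 ')': depth becomes 0
Maximum depth reached: 5

5


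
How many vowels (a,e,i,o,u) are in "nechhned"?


Input: nechhned
Checking each character:
  'n' at position 0: consonant
  'e' at position 1: vowel (running total: 1)
  'c' at position 2: consonant
  'h' at position 3: consonant
  'h' at position 4: consonant
  'n' at position 5: consonant
  'e' at position 6: vowel (running total: 2)
  'd' at position 7: consonant
Total vowels: 2

2


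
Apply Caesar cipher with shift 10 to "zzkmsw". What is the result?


Caesar cipher: shift "zzkmsw" by 10
  'z' (pos 25) + 10 = pos 9 = 'j'
  'z' (pos 25) + 10 = pos 9 = 'j'
  'k' (pos 10) + 10 = pos 20 = 'u'
  'm' (pos 12) + 10 = pos 22 = 'w'
  's' (pos 18) + 10 = pos 2 = 'c'
  'w' (pos 22) + 10 = pos 6 = 'g'
Result: jjuwcg

jjuwcg


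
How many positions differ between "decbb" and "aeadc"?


Comparing "decbb" and "aeadc" position by position:
  Position 0: 'd' vs 'a' => DIFFER
  Position 1: 'e' vs 'e' => same
  Position 2: 'c' vs 'a' => DIFFER
  Position 3: 'b' vs 'd' => DIFFER
  Position 4: 'b' vs 'c' => DIFFER
Positions that differ: 4

4


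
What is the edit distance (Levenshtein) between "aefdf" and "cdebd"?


Computing edit distance: "aefdf" -> "cdebd"
DP table:
           c    d    e    b    d
      0    1    2    3    4    5
  a   1    1    2    3    4    5
  e   2    2    2    2    3    4
  f   3    3    3    3    3    4
  d   4    4    3    4    4    3
  f   5    5    4    4    5    4
Edit distance = dp[5][5] = 4

4


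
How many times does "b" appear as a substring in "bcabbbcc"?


Searching for "b" in "bcabbbcc"
Scanning each position:
  Position 0: "b" => MATCH
  Position 1: "c" => no
  Position 2: "a" => no
  Position 3: "b" => MATCH
  Position 4: "b" => MATCH
  Position 5: "b" => MATCH
  Position 6: "c" => no
  Position 7: "c" => no
Total occurrences: 4

4


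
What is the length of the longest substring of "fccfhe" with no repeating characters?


Input: "fccfhe"
Sliding window (track last position of each char):
  Position 0 ('f'): window [0,0] length 1 -- new best
  Position 1 ('c'): window [0,1] length 2 -- new best
  Position 2 ('c'): repeat (last at 1), move window start to 2
  Position 2 ('c'): window [2,2] length 1
  Position 3 ('f'): window [2,3] length 2
  Position 4 ('h'): window [2,4] length 3 -- new best
  Position 5 ('e'): window [2,5] length 4 -- new best
Longest substring with no repeats: "cfhe" with length 4

4


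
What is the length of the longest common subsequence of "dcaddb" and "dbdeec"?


LCS of "dcaddb" and "dbdeec"
DP table:
           d    b    d    e    e    c
      0    0    0    0    0    0    0
  d   0    1    1    1    1    1    1
  c   0    1    1    1    1    1    2
  a   0    1    1    1    1    1    2
  d   0    1    1    2    2    2    2
  d   0    1    1    2    2    2    2
  b   0    1    2    2    2    2    2
LCS length = dp[6][6] = 2

2


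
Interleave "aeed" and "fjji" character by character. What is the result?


Interleaving "aeed" and "fjji":
  Position 0: 'a' from first, 'f' from second => "af"
  Position 1: 'e' from first, 'j' from second => "ej"
  Position 2: 'e' from first, 'j' from second => "ej"
  Position 3: 'd' from first, 'i' from second => "di"
Result: afejejdi

afejejdi


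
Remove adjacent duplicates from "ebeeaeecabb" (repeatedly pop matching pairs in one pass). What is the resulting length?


Input: ebeeaeecabb
Stack-based adjacent duplicate removal:
  Read 'e': push. Stack: e
  Read 'b': push. Stack: eb
  Read 'e': push. Stack: ebe
  Read 'e': matches stack top 'e' => pop. Stack: eb
  Read 'a': push. Stack: eba
  Read 'e': push. Stack: ebae
  Read 'e': matches stack top 'e' => pop. Stack: eba
  Read 'c': push. Stack: ebac
  Read 'a': push. Stack: ebaca
  Read 'b': push. Stack: ebacab
  Read 'b': matches stack top 'b' => pop. Stack: ebaca
Final stack: "ebaca" (length 5)

5


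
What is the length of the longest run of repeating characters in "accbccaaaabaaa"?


Input: "accbccaaaabaaa"
Scanning for longest run:
  Position 1 ('c'): new char, reset run to 1
  Position 2 ('c'): continues run of 'c', length=2
  Position 3 ('b'): new char, reset run to 1
  Position 4 ('c'): new char, reset run to 1
  Position 5 ('c'): continues run of 'c', length=2
  Position 6 ('a'): new char, reset run to 1
  Position 7 ('a'): continues run of 'a', length=2
  Position 8 ('a'): continues run of 'a', length=3
  Position 9 ('a'): continues run of 'a', length=4
  Position 10 ('b'): new char, reset run to 1
  Position 11 ('a'): new char, reset run to 1
  Position 12 ('a'): continues run of 'a', length=2
  Position 13 ('a'): continues run of 'a', length=3
Longest run: 'a' with length 4

4


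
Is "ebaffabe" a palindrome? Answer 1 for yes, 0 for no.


Input: ebaffabe
Reversed: ebaffabe
  Compare pos 0 ('e') with pos 7 ('e'): match
  Compare pos 1 ('b') with pos 6 ('b'): match
  Compare pos 2 ('a') with pos 5 ('a'): match
  Compare pos 3 ('f') with pos 4 ('f'): match
Result: palindrome

1


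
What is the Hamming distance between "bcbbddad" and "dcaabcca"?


Comparing "bcbbddad" and "dcaabcca" position by position:
  Position 0: 'b' vs 'd' => differ
  Position 1: 'c' vs 'c' => same
  Position 2: 'b' vs 'a' => differ
  Position 3: 'b' vs 'a' => differ
  Position 4: 'd' vs 'b' => differ
  Position 5: 'd' vs 'c' => differ
  Position 6: 'a' vs 'c' => differ
  Position 7: 'd' vs 'a' => differ
Total differences (Hamming distance): 7

7


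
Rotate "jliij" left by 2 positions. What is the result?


Input: "jliij", rotate left by 2
First 2 characters: "jl"
Remaining characters: "iij"
Concatenate remaining + first: "iij" + "jl" = "iijjl"

iijjl


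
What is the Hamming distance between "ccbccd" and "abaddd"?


Comparing "ccbccd" and "abaddd" position by position:
  Position 0: 'c' vs 'a' => differ
  Position 1: 'c' vs 'b' => differ
  Position 2: 'b' vs 'a' => differ
  Position 3: 'c' vs 'd' => differ
  Position 4: 'c' vs 'd' => differ
  Position 5: 'd' vs 'd' => same
Total differences (Hamming distance): 5

5


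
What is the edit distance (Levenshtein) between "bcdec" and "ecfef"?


Computing edit distance: "bcdec" -> "ecfef"
DP table:
           e    c    f    e    f
      0    1    2    3    4    5
  b   1    1    2    3    4    5
  c   2    2    1    2    3    4
  d   3    3    2    2    3    4
  e   4    3    3    3    2    3
  c   5    4    3    4    3    3
Edit distance = dp[5][5] = 3

3


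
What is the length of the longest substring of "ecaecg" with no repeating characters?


Input: "ecaecg"
Sliding window (track last position of each char):
  Position 0 ('e'): window [0,0] length 1 -- new best
  Position 1 ('c'): window [0,1] length 2 -- new best
  Position 2 ('a'): window [0,2] length 3 -- new best
  Position 3 ('e'): repeat (last at 0), move window start to 1
  Position 3 ('e'): window [1,3] length 3
  Position 4 ('c'): repeat (last at 1), move window start to 2
  Position 4 ('c'): window [2,4] length 3
  Position 5 ('g'): window [2,5] length 4 -- new best
Longest substring with no repeats: "aecg" with length 4

4


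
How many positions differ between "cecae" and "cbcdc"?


Comparing "cecae" and "cbcdc" position by position:
  Position 0: 'c' vs 'c' => same
  Position 1: 'e' vs 'b' => DIFFER
  Position 2: 'c' vs 'c' => same
  Position 3: 'a' vs 'd' => DIFFER
  Position 4: 'e' vs 'c' => DIFFER
Positions that differ: 3

3


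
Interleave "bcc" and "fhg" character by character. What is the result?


Interleaving "bcc" and "fhg":
  Position 0: 'b' from first, 'f' from second => "bf"
  Position 1: 'c' from first, 'h' from second => "ch"
  Position 2: 'c' from first, 'g' from second => "cg"
Result: bfchcg

bfchcg


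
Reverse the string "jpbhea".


Input: jpbhea
Reading characters right to left:
  Position 5: 'a'
  Position 4: 'e'
  Position 3: 'h'
  Position 2: 'b'
  Position 1: 'p'
  Position 0: 'j'
Reversed: aehbpj

aehbpj


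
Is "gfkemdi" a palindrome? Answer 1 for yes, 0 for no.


Input: gfkemdi
Reversed: idmekfg
  Compare pos 0 ('g') with pos 6 ('i'): MISMATCH
  Compare pos 1 ('f') with pos 5 ('d'): MISMATCH
  Compare pos 2 ('k') with pos 4 ('m'): MISMATCH
Result: not a palindrome

0


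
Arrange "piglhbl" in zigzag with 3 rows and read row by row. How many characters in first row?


Zigzag "piglhbl" into 3 rows:
Placing characters:
  'p' => row 0
  'i' => row 1
  'g' => row 2
  'l' => row 1
  'h' => row 0
  'b' => row 1
  'l' => row 2
Rows:
  Row 0: "ph"
  Row 1: "ilb"
  Row 2: "gl"
First row length: 2

2


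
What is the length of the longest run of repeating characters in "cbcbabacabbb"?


Input: "cbcbabacabbb"
Scanning for longest run:
  Position 1 ('b'): new char, reset run to 1
  Position 2 ('c'): new char, reset run to 1
  Position 3 ('b'): new char, reset run to 1
  Position 4 ('a'): new char, reset run to 1
  Position 5 ('b'): new char, reset run to 1
  Position 6 ('a'): new char, reset run to 1
  Position 7 ('c'): new char, reset run to 1
  Position 8 ('a'): new char, reset run to 1
  Position 9 ('b'): new char, reset run to 1
  Position 10 ('b'): continues run of 'b', length=2
  Position 11 ('b'): continues run of 'b', length=3
Longest run: 'b' with length 3

3


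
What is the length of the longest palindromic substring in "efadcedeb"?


Input: "efadcedeb"
Checking substrings for palindromes:
  [5:8] "ede" (len 3) => palindrome
Longest palindromic substring: "ede" with length 3

3


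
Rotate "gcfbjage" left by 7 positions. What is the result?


Input: "gcfbjage", rotate left by 7
First 7 characters: "gcfbjag"
Remaining characters: "e"
Concatenate remaining + first: "e" + "gcfbjag" = "egcfbjag"

egcfbjag


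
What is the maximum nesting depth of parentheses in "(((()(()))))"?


Input: "(((()(()))))"
Tracking depth:
  Position 0 '(': depth becomes 1
  Position 1 '(': depth becomes 2
  Position 2 '(': depth becomes 3
  Position 3 '(': depth becomes 4
  Position 4 ')': depth becomes 3
  Position 5 '(': depth becomes 4
  Position 6 '(': depth becomes 5
  Position 7 ')': depth becomes 4
  Position 8 ')': depth becomes 3
  Position 9 ')': depth becomes 2
  Position 10 ')': depth becomes 1
  Position 11 ')': depth becomes 0
Maximum depth reached: 5

5


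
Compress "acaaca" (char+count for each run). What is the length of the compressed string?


Input: acaaca
Runs:
  'a' x 1 => "a1"
  'c' x 1 => "c1"
  'a' x 2 => "a2"
  'c' x 1 => "c1"
  'a' x 1 => "a1"
Compressed: "a1c1a2c1a1"
Compressed length: 10

10


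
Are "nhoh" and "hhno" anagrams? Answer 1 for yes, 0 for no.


Strings: "nhoh", "hhno"
Sorted first:  hhno
Sorted second: hhno
Sorted forms match => anagrams

1


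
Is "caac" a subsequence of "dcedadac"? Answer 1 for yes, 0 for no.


Check if "caac" is a subsequence of "dcedadac"
Greedy scan:
  Position 0 ('d'): no match needed
  Position 1 ('c'): matches sub[0] = 'c'
  Position 2 ('e'): no match needed
  Position 3 ('d'): no match needed
  Position 4 ('a'): matches sub[1] = 'a'
  Position 5 ('d'): no match needed
  Position 6 ('a'): matches sub[2] = 'a'
  Position 7 ('c'): matches sub[3] = 'c'
All 4 characters matched => is a subsequence

1


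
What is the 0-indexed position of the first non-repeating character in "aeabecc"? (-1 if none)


Input: aeabecc
Character frequencies:
  'a': 2
  'b': 1
  'c': 2
  'e': 2
Scanning left to right for freq == 1:
  Position 0 ('a'): freq=2, skip
  Position 1 ('e'): freq=2, skip
  Position 2 ('a'): freq=2, skip
  Position 3 ('b'): unique! => answer = 3

3


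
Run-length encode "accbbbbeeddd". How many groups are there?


Input: accbbbbeeddd
Scanning for consecutive runs:
  Group 1: 'a' x 1 (positions 0-0)
  Group 2: 'c' x 2 (positions 1-2)
  Group 3: 'b' x 4 (positions 3-6)
  Group 4: 'e' x 2 (positions 7-8)
  Group 5: 'd' x 3 (positions 9-11)
Total groups: 5

5


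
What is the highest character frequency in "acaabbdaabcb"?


Input: acaabbdaabcb
Character counts:
  'a': 5
  'b': 4
  'c': 2
  'd': 1
Maximum frequency: 5

5


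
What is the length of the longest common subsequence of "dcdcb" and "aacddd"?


LCS of "dcdcb" and "aacddd"
DP table:
           a    a    c    d    d    d
      0    0    0    0    0    0    0
  d   0    0    0    0    1    1    1
  c   0    0    0    1    1    1    1
  d   0    0    0    1    2    2    2
  c   0    0    0    1    2    2    2
  b   0    0    0    1    2    2    2
LCS length = dp[5][6] = 2

2


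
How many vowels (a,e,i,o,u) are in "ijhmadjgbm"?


Input: ijhmadjgbm
Checking each character:
  'i' at position 0: vowel (running total: 1)
  'j' at position 1: consonant
  'h' at position 2: consonant
  'm' at position 3: consonant
  'a' at position 4: vowel (running total: 2)
  'd' at position 5: consonant
  'j' at position 6: consonant
  'g' at position 7: consonant
  'b' at position 8: consonant
  'm' at position 9: consonant
Total vowels: 2

2


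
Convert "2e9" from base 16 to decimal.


Input: "2e9" in base 16
Positional expansion:
  Digit '2' (value 2) x 16^2 = 512
  Digit 'e' (value 14) x 16^1 = 224
  Digit '9' (value 9) x 16^0 = 9
Sum = 745

745


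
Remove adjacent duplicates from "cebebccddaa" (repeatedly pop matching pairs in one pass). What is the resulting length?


Input: cebebccddaa
Stack-based adjacent duplicate removal:
  Read 'c': push. Stack: c
  Read 'e': push. Stack: ce
  Read 'b': push. Stack: ceb
  Read 'e': push. Stack: cebe
  Read 'b': push. Stack: cebeb
  Read 'c': push. Stack: cebebc
  Read 'c': matches stack top 'c' => pop. Stack: cebeb
  Read 'd': push. Stack: cebebd
  Read 'd': matches stack top 'd' => pop. Stack: cebeb
  Read 'a': push. Stack: cebeba
  Read 'a': matches stack top 'a' => pop. Stack: cebeb
Final stack: "cebeb" (length 5)

5


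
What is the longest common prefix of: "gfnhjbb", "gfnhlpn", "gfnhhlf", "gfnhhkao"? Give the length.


Words: gfnhjbb, gfnhlpn, gfnhhlf, gfnhhkao
  Position 0: all 'g' => match
  Position 1: all 'f' => match
  Position 2: all 'n' => match
  Position 3: all 'h' => match
  Position 4: ('j', 'l', 'h', 'h') => mismatch, stop
LCP = "gfnh" (length 4)

4


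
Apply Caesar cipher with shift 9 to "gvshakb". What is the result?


Caesar cipher: shift "gvshakb" by 9
  'g' (pos 6) + 9 = pos 15 = 'p'
  'v' (pos 21) + 9 = pos 4 = 'e'
  's' (pos 18) + 9 = pos 1 = 'b'
  'h' (pos 7) + 9 = pos 16 = 'q'
  'a' (pos 0) + 9 = pos 9 = 'j'
  'k' (pos 10) + 9 = pos 19 = 't'
  'b' (pos 1) + 9 = pos 10 = 'k'
Result: pebqjtk

pebqjtk


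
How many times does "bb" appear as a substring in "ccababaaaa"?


Searching for "bb" in "ccababaaaa"
Scanning each position:
  Position 0: "cc" => no
  Position 1: "ca" => no
  Position 2: "ab" => no
  Position 3: "ba" => no
  Position 4: "ab" => no
  Position 5: "ba" => no
  Position 6: "aa" => no
  Position 7: "aa" => no
  Position 8: "aa" => no
Total occurrences: 0

0


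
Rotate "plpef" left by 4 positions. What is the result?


Input: "plpef", rotate left by 4
First 4 characters: "plpe"
Remaining characters: "f"
Concatenate remaining + first: "f" + "plpe" = "fplpe"

fplpe


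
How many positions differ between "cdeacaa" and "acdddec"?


Comparing "cdeacaa" and "acdddec" position by position:
  Position 0: 'c' vs 'a' => DIFFER
  Position 1: 'd' vs 'c' => DIFFER
  Position 2: 'e' vs 'd' => DIFFER
  Position 3: 'a' vs 'd' => DIFFER
  Position 4: 'c' vs 'd' => DIFFER
  Position 5: 'a' vs 'e' => DIFFER
  Position 6: 'a' vs 'c' => DIFFER
Positions that differ: 7

7


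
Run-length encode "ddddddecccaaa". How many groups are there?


Input: ddddddecccaaa
Scanning for consecutive runs:
  Group 1: 'd' x 6 (positions 0-5)
  Group 2: 'e' x 1 (positions 6-6)
  Group 3: 'c' x 3 (positions 7-9)
  Group 4: 'a' x 3 (positions 10-12)
Total groups: 4

4


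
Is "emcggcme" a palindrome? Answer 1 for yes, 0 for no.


Input: emcggcme
Reversed: emcggcme
  Compare pos 0 ('e') with pos 7 ('e'): match
  Compare pos 1 ('m') with pos 6 ('m'): match
  Compare pos 2 ('c') with pos 5 ('c'): match
  Compare pos 3 ('g') with pos 4 ('g'): match
Result: palindrome

1


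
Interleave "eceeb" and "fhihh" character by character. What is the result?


Interleaving "eceeb" and "fhihh":
  Position 0: 'e' from first, 'f' from second => "ef"
  Position 1: 'c' from first, 'h' from second => "ch"
  Position 2: 'e' from first, 'i' from second => "ei"
  Position 3: 'e' from first, 'h' from second => "eh"
  Position 4: 'b' from first, 'h' from second => "bh"
Result: efcheiehbh

efcheiehbh


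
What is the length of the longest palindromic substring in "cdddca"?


Input: "cdddca"
Checking substrings for palindromes:
  [0:5] "cdddc" (len 5) => palindrome
  [1:4] "ddd" (len 3) => palindrome
  [1:3] "dd" (len 2) => palindrome
  [2:4] "dd" (len 2) => palindrome
Longest palindromic substring: "cdddc" with length 5

5


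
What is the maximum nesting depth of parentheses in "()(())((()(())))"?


Input: "()(())((()(())))"
Tracking depth:
  Position 0 '(': depth becomes 1
  Position 1 ')': depth becomes 0
  Position 2 '(': depth becomes 1
  Position 3 '(': depth becomes 2
  Position 4 ')': depth becomes 1
  Position 5 ')': depth becomes 0
  Position 6 '(': depth becomes 1
  Position 7 '(': depth becomes 2
  Position 8 '(': depth becomes 3
  Position 9 ')': depth becomes 2
  Position 10 '(': depth becomes 3
  Position 11 '(': depth becomes 4
  Position 12 ')': depth becomes 3
  Position 13 ')': depth becomes 2
  Position 14 ')': depth becomes 1
  Position 15 ')': depth becomes 0
Maximum depth reached: 4

4


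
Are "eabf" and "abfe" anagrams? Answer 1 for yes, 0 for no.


Strings: "eabf", "abfe"
Sorted first:  abef
Sorted second: abef
Sorted forms match => anagrams

1


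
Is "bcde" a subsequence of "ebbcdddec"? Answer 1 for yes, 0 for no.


Check if "bcde" is a subsequence of "ebbcdddec"
Greedy scan:
  Position 0 ('e'): no match needed
  Position 1 ('b'): matches sub[0] = 'b'
  Position 2 ('b'): no match needed
  Position 3 ('c'): matches sub[1] = 'c'
  Position 4 ('d'): matches sub[2] = 'd'
  Position 5 ('d'): no match needed
  Position 6 ('d'): no match needed
  Position 7 ('e'): matches sub[3] = 'e'
  Position 8 ('c'): no match needed
All 4 characters matched => is a subsequence

1


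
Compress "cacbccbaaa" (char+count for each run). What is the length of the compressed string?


Input: cacbccbaaa
Runs:
  'c' x 1 => "c1"
  'a' x 1 => "a1"
  'c' x 1 => "c1"
  'b' x 1 => "b1"
  'c' x 2 => "c2"
  'b' x 1 => "b1"
  'a' x 3 => "a3"
Compressed: "c1a1c1b1c2b1a3"
Compressed length: 14

14


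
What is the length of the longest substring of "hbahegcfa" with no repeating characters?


Input: "hbahegcfa"
Sliding window (track last position of each char):
  Position 0 ('h'): window [0,0] length 1 -- new best
  Position 1 ('b'): window [0,1] length 2 -- new best
  Position 2 ('a'): window [0,2] length 3 -- new best
  Position 3 ('h'): repeat (last at 0), move window start to 1
  Position 3 ('h'): window [1,3] length 3
  Position 4 ('e'): window [1,4] length 4 -- new best
  Position 5 ('g'): window [1,5] length 5 -- new best
  Position 6 ('c'): window [1,6] length 6 -- new best
  Position 7 ('f'): window [1,7] length 7 -- new best
  Position 8 ('a'): repeat (last at 2), move window start to 3
  Position 8 ('a'): window [3,8] length 6
Longest substring with no repeats: "bahegcf" with length 7

7


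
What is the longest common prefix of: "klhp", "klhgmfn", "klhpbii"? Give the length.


Words: klhp, klhgmfn, klhpbii
  Position 0: all 'k' => match
  Position 1: all 'l' => match
  Position 2: all 'h' => match
  Position 3: ('p', 'g', 'p') => mismatch, stop
LCP = "klh" (length 3)

3


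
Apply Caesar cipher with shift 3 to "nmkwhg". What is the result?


Caesar cipher: shift "nmkwhg" by 3
  'n' (pos 13) + 3 = pos 16 = 'q'
  'm' (pos 12) + 3 = pos 15 = 'p'
  'k' (pos 10) + 3 = pos 13 = 'n'
  'w' (pos 22) + 3 = pos 25 = 'z'
  'h' (pos 7) + 3 = pos 10 = 'k'
  'g' (pos 6) + 3 = pos 9 = 'j'
Result: qpnzkj

qpnzkj


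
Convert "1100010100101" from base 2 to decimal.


Input: "1100010100101" in base 2
Positional expansion:
  Digit '1' (value 1) x 2^12 = 4096
  Digit '1' (value 1) x 2^11 = 2048
  Digit '0' (value 0) x 2^10 = 0
  Digit '0' (value 0) x 2^9 = 0
  Digit '0' (value 0) x 2^8 = 0
  Digit '1' (value 1) x 2^7 = 128
  Digit '0' (value 0) x 2^6 = 0
  Digit '1' (value 1) x 2^5 = 32
  Digit '0' (value 0) x 2^4 = 0
  Digit '0' (value 0) x 2^3 = 0
  Digit '1' (value 1) x 2^2 = 4
  Digit '0' (value 0) x 2^1 = 0
  Digit '1' (value 1) x 2^0 = 1
Sum = 6309

6309


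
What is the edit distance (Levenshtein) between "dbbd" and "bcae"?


Computing edit distance: "dbbd" -> "bcae"
DP table:
           b    c    a    e
      0    1    2    3    4
  d   1    1    2    3    4
  b   2    1    2    3    4
  b   3    2    2    3    4
  d   4    3    3    3    4
Edit distance = dp[4][4] = 4

4


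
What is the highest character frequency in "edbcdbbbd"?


Input: edbcdbbbd
Character counts:
  'b': 4
  'c': 1
  'd': 3
  'e': 1
Maximum frequency: 4

4


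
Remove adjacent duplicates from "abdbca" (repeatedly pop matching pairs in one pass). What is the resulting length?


Input: abdbca
Stack-based adjacent duplicate removal:
  Read 'a': push. Stack: a
  Read 'b': push. Stack: ab
  Read 'd': push. Stack: abd
  Read 'b': push. Stack: abdb
  Read 'c': push. Stack: abdbc
  Read 'a': push. Stack: abdbca
Final stack: "abdbca" (length 6)

6


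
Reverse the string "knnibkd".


Input: knnibkd
Reading characters right to left:
  Position 6: 'd'
  Position 5: 'k'
  Position 4: 'b'
  Position 3: 'i'
  Position 2: 'n'
  Position 1: 'n'
  Position 0: 'k'
Reversed: dkbinnk

dkbinnk


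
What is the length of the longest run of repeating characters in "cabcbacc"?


Input: "cabcbacc"
Scanning for longest run:
  Position 1 ('a'): new char, reset run to 1
  Position 2 ('b'): new char, reset run to 1
  Position 3 ('c'): new char, reset run to 1
  Position 4 ('b'): new char, reset run to 1
  Position 5 ('a'): new char, reset run to 1
  Position 6 ('c'): new char, reset run to 1
  Position 7 ('c'): continues run of 'c', length=2
Longest run: 'c' with length 2

2


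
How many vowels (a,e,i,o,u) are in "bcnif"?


Input: bcnif
Checking each character:
  'b' at position 0: consonant
  'c' at position 1: consonant
  'n' at position 2: consonant
  'i' at position 3: vowel (running total: 1)
  'f' at position 4: consonant
Total vowels: 1

1


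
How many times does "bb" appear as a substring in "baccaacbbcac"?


Searching for "bb" in "baccaacbbcac"
Scanning each position:
  Position 0: "ba" => no
  Position 1: "ac" => no
  Position 2: "cc" => no
  Position 3: "ca" => no
  Position 4: "aa" => no
  Position 5: "ac" => no
  Position 6: "cb" => no
  Position 7: "bb" => MATCH
  Position 8: "bc" => no
  Position 9: "ca" => no
  Position 10: "ac" => no
Total occurrences: 1

1


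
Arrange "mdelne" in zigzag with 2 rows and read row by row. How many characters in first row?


Zigzag "mdelne" into 2 rows:
Placing characters:
  'm' => row 0
  'd' => row 1
  'e' => row 0
  'l' => row 1
  'n' => row 0
  'e' => row 1
Rows:
  Row 0: "men"
  Row 1: "dle"
First row length: 3

3


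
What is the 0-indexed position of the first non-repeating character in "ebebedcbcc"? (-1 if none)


Input: ebebedcbcc
Character frequencies:
  'b': 3
  'c': 3
  'd': 1
  'e': 3
Scanning left to right for freq == 1:
  Position 0 ('e'): freq=3, skip
  Position 1 ('b'): freq=3, skip
  Position 2 ('e'): freq=3, skip
  Position 3 ('b'): freq=3, skip
  Position 4 ('e'): freq=3, skip
  Position 5 ('d'): unique! => answer = 5

5


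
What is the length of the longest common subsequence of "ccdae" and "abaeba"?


LCS of "ccdae" and "abaeba"
DP table:
           a    b    a    e    b    a
      0    0    0    0    0    0    0
  c   0    0    0    0    0    0    0
  c   0    0    0    0    0    0    0
  d   0    0    0    0    0    0    0
  a   0    1    1    1    1    1    1
  e   0    1    1    1    2    2    2
LCS length = dp[5][6] = 2

2


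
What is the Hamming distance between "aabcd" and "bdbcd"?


Comparing "aabcd" and "bdbcd" position by position:
  Position 0: 'a' vs 'b' => differ
  Position 1: 'a' vs 'd' => differ
  Position 2: 'b' vs 'b' => same
  Position 3: 'c' vs 'c' => same
  Position 4: 'd' vs 'd' => same
Total differences (Hamming distance): 2

2


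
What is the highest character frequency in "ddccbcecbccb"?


Input: ddccbcecbccb
Character counts:
  'b': 3
  'c': 6
  'd': 2
  'e': 1
Maximum frequency: 6

6


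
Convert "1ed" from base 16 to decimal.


Input: "1ed" in base 16
Positional expansion:
  Digit '1' (value 1) x 16^2 = 256
  Digit 'e' (value 14) x 16^1 = 224
  Digit 'd' (value 13) x 16^0 = 13
Sum = 493

493


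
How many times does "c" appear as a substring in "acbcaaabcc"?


Searching for "c" in "acbcaaabcc"
Scanning each position:
  Position 0: "a" => no
  Position 1: "c" => MATCH
  Position 2: "b" => no
  Position 3: "c" => MATCH
  Position 4: "a" => no
  Position 5: "a" => no
  Position 6: "a" => no
  Position 7: "b" => no
  Position 8: "c" => MATCH
  Position 9: "c" => MATCH
Total occurrences: 4

4


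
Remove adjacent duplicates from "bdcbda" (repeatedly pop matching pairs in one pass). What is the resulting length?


Input: bdcbda
Stack-based adjacent duplicate removal:
  Read 'b': push. Stack: b
  Read 'd': push. Stack: bd
  Read 'c': push. Stack: bdc
  Read 'b': push. Stack: bdcb
  Read 'd': push. Stack: bdcbd
  Read 'a': push. Stack: bdcbda
Final stack: "bdcbda" (length 6)

6


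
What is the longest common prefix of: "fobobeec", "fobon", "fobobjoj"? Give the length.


Words: fobobeec, fobon, fobobjoj
  Position 0: all 'f' => match
  Position 1: all 'o' => match
  Position 2: all 'b' => match
  Position 3: all 'o' => match
  Position 4: ('b', 'n', 'b') => mismatch, stop
LCP = "fobo" (length 4)

4


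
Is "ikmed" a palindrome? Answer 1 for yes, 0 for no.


Input: ikmed
Reversed: demki
  Compare pos 0 ('i') with pos 4 ('d'): MISMATCH
  Compare pos 1 ('k') with pos 3 ('e'): MISMATCH
Result: not a palindrome

0


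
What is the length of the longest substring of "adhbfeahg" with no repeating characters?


Input: "adhbfeahg"
Sliding window (track last position of each char):
  Position 0 ('a'): window [0,0] length 1 -- new best
  Position 1 ('d'): window [0,1] length 2 -- new best
  Position 2 ('h'): window [0,2] length 3 -- new best
  Position 3 ('b'): window [0,3] length 4 -- new best
  Position 4 ('f'): window [0,4] length 5 -- new best
  Position 5 ('e'): window [0,5] length 6 -- new best
  Position 6 ('a'): repeat (last at 0), move window start to 1
  Position 6 ('a'): window [1,6] length 6
  Position 7 ('h'): repeat (last at 2), move window start to 3
  Position 7 ('h'): window [3,7] length 5
  Position 8 ('g'): window [3,8] length 6
Longest substring with no repeats: "adhbfe" with length 6

6


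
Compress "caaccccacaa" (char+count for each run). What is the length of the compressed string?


Input: caaccccacaa
Runs:
  'c' x 1 => "c1"
  'a' x 2 => "a2"
  'c' x 4 => "c4"
  'a' x 1 => "a1"
  'c' x 1 => "c1"
  'a' x 2 => "a2"
Compressed: "c1a2c4a1c1a2"
Compressed length: 12

12


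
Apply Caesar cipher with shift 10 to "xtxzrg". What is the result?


Caesar cipher: shift "xtxzrg" by 10
  'x' (pos 23) + 10 = pos 7 = 'h'
  't' (pos 19) + 10 = pos 3 = 'd'
  'x' (pos 23) + 10 = pos 7 = 'h'
  'z' (pos 25) + 10 = pos 9 = 'j'
  'r' (pos 17) + 10 = pos 1 = 'b'
  'g' (pos 6) + 10 = pos 16 = 'q'
Result: hdhjbq

hdhjbq


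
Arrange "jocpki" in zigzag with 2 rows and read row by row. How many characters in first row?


Zigzag "jocpki" into 2 rows:
Placing characters:
  'j' => row 0
  'o' => row 1
  'c' => row 0
  'p' => row 1
  'k' => row 0
  'i' => row 1
Rows:
  Row 0: "jck"
  Row 1: "opi"
First row length: 3

3


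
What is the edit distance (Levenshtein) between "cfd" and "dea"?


Computing edit distance: "cfd" -> "dea"
DP table:
           d    e    a
      0    1    2    3
  c   1    1    2    3
  f   2    2    2    3
  d   3    2    3    3
Edit distance = dp[3][3] = 3

3


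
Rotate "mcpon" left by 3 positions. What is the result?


Input: "mcpon", rotate left by 3
First 3 characters: "mcp"
Remaining characters: "on"
Concatenate remaining + first: "on" + "mcp" = "onmcp"

onmcp


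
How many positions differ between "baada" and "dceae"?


Comparing "baada" and "dceae" position by position:
  Position 0: 'b' vs 'd' => DIFFER
  Position 1: 'a' vs 'c' => DIFFER
  Position 2: 'a' vs 'e' => DIFFER
  Position 3: 'd' vs 'a' => DIFFER
  Position 4: 'a' vs 'e' => DIFFER
Positions that differ: 5

5


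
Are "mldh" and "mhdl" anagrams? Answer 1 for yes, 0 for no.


Strings: "mldh", "mhdl"
Sorted first:  dhlm
Sorted second: dhlm
Sorted forms match => anagrams

1


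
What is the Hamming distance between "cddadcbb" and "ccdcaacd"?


Comparing "cddadcbb" and "ccdcaacd" position by position:
  Position 0: 'c' vs 'c' => same
  Position 1: 'd' vs 'c' => differ
  Position 2: 'd' vs 'd' => same
  Position 3: 'a' vs 'c' => differ
  Position 4: 'd' vs 'a' => differ
  Position 5: 'c' vs 'a' => differ
  Position 6: 'b' vs 'c' => differ
  Position 7: 'b' vs 'd' => differ
Total differences (Hamming distance): 6

6


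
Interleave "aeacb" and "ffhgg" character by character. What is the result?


Interleaving "aeacb" and "ffhgg":
  Position 0: 'a' from first, 'f' from second => "af"
  Position 1: 'e' from first, 'f' from second => "ef"
  Position 2: 'a' from first, 'h' from second => "ah"
  Position 3: 'c' from first, 'g' from second => "cg"
  Position 4: 'b' from first, 'g' from second => "bg"
Result: afefahcgbg

afefahcgbg
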